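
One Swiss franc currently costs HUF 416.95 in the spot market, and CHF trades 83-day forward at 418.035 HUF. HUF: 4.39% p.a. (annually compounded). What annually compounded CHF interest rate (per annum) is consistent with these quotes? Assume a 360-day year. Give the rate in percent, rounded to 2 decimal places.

T = 83/360 years.
CIP gives F = S · g_HUF/g_CHF, so g_HUF/g_CHF = 418.035/416.95 = 1.0026022.
The HUF side grows by (1 + 0.0439)^(83/360) = 1.0099547.
So the CHF growth factor = 1.0073334.
Annualise: 1.0073334^(360/83) − 1 = 0.032199 = 3.22%.

3.22%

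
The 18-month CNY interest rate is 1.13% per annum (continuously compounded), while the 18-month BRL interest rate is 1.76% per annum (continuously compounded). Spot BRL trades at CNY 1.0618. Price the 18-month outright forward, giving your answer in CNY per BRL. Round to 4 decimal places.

1.0518

T = 18/12 years.
CNY accumulates by e^(0.0113×18/12) = 1.0170945.
Growth of 1 BRL over T: e^(0.0176×18/12) = 1.0267516.
So F = 1.0618 × 1.0170945 / 1.0267516 = 1.051813 (CNY/BRL).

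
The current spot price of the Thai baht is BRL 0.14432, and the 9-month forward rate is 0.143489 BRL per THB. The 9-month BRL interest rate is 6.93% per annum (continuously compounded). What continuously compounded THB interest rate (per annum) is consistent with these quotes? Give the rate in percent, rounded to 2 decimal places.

7.70%

T = 9/12 years.
By CIP, F/S equals the BRL-to-THB growth ratio: 0.143489/0.14432 = 0.9942420.
BRL growth factor: e^(0.0693×9/12) = 1.0533494.
Hence g_THB = 1.0594497.
Take logs: ln 1.0594497 / (9/12) = 0.076999, so 7.70%.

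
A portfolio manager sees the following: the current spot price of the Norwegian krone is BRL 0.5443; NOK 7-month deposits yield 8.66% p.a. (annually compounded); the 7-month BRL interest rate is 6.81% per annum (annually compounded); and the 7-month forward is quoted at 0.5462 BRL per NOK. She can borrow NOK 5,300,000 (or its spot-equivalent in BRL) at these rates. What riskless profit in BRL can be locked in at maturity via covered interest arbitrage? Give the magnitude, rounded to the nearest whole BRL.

T = 7/12 years.
Route A — deposit NOK, sell forward: 5,300,000 × 1.049640692 × 0.5462 = BRL 3,038,562.85.
Route B — convert at spot, deposit BRL: 5,300,000 × 0.5443 × 1.039178813 = BRL 2,997,812.65.
The quoted forward overvalues NOK, so borrow BRL, buy NOK at spot, deposit the NOK at 8.66%, and sell the proceeds forward at 0.5462.
Profit = 3,038,562.85 − 2,997,812.65 = BRL 40,750.

BRL 40,750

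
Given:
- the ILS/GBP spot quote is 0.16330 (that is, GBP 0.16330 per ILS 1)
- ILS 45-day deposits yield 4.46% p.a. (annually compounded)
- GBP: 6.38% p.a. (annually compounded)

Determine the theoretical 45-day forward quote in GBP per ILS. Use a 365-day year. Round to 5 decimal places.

0.16367

T = 45/365 years.
GBP accumulates by (1 + 0.0638)^(45/365) = 1.0076542.
Growth of 1 ILS over T: (1 + 0.0446)^(45/365) = 1.005394.
Forward (GBP per ILS) = 0.1633 × 1.0076542 / 1.005394 = 0.1636671.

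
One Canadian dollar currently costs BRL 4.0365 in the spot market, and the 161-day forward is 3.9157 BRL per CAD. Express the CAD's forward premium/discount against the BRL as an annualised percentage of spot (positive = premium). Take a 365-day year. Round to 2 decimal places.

-6.78%

T = 161/365 years.
CAD trades forward at -2.99269% vs spot over the period.
Per annum: -0.0299269 / (161/365) = -0.067847 = -6.78%.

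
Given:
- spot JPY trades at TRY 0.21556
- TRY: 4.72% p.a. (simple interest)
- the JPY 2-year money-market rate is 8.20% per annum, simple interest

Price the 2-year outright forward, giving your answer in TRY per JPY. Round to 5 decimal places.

T = 2 years.
TRY growth factor: 1 + 0.0472×2 = 1.094400.
Growth of 1 JPY over T: 1 + 0.0820×2 = 1.164000.
So F = 0.21556 × 1.094400 / 1.164000 = 0.2026708 (TRY/JPY).

0.20267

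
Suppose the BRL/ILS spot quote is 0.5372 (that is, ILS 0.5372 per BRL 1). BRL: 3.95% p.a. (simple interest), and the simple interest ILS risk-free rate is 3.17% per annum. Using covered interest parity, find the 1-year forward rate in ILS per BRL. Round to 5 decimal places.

T = 1 year.
ILS growth factor: 1 + 0.0317×1 = 1.031700.
BRL accumulates by 1 + 0.0395×1 = 1.039500.
CIP: F = S · (grow ILS)/(grow BRL) = 0.5372 × 1.031700/1.039500 = 0.5331691 ILS per BRL.

0.53317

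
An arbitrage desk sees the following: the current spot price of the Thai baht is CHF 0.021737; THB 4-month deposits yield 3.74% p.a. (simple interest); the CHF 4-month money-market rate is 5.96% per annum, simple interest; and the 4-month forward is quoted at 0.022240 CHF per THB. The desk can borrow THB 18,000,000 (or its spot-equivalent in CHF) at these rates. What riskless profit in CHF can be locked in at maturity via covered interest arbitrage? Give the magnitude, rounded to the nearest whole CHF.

CHF 6,272

T = 4/12 years.
Invest the THB and cover forward: 18,000,000 × 1.01246667 × 0.022240 = CHF 405,310.66.
Convert at spot and invest in CHF: 18,000,000 × 0.021737 × 1.01986667 = CHF 399,039.15.
The quoted forward overvalues THB, so borrow CHF, buy THB at spot, deposit the THB at 3.74%, and sell the proceeds forward at 0.022240.
The gap between the two covered legs is CHF 6,272.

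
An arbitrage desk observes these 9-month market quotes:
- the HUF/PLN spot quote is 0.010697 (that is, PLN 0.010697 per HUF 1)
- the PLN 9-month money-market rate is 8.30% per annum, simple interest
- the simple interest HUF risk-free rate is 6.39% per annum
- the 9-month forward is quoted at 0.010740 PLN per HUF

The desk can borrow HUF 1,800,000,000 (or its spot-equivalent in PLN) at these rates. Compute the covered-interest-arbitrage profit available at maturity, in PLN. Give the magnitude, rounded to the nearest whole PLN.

PLN 194,713

T = 9/12 years.
Keep in HUF, deliver into the forward: 1,800,000,000·1.047925·0.010740 = PLN 20,258,486.10.
Swap to PLN now, deposit: 1,800,000,000·0.010697·1.062250 = PLN 20,453,198.85.
The quoted forward undervalues HUF, so borrow HUF, convert to PLN at spot, deposit the PLN at 8.30%, and buy HUF forward at 0.010740 to cover the loan.
Arbitrage profit = |20,258,486.10 − 20,453,198.85| = PLN 194,713.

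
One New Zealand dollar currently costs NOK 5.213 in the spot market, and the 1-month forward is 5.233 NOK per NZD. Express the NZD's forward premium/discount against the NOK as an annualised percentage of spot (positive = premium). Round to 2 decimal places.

T = 1/12 years.
Period premium: (5.233 − 5.213)/5.213 = 0.0038366.
Annualise by dividing by T: 0.0038366 / (1/12) = 0.046039 → 4.60%.

+4.60%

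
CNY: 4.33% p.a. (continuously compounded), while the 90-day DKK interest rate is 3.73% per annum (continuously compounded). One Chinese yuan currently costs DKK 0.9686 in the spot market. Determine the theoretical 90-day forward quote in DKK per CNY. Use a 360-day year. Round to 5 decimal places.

T = 90/360 years.
Growth of 1 DKK over T: e^(0.0373×90/360) = 1.0093686.
Growth of 1 CNY over T: e^(0.0433×90/360) = 1.0108838.
Forward (DKK per CNY) = 0.9686 × 1.0093686 / 1.0108838 = 0.9671482.

0.96715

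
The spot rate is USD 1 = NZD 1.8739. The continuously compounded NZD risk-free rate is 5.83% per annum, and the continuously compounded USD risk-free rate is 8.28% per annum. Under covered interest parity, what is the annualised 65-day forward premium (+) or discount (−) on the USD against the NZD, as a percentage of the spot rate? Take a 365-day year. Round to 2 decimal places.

-2.44%

T = 65/365 years.
F = S · g_NZD/g_USD = 1.8739 × 1.0104363/1.0148545 = 1.8657419.
Annualised premium = (F − S)/S × (1/T) = (1.8657419 − 1.8739)/1.8739 ÷ (65/365) = -2.44%.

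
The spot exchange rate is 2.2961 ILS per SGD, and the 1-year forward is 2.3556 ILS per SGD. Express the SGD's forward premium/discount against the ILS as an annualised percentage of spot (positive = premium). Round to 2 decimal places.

+2.59%

T = 1 year.
SGD trades forward at +2.59135% vs spot over the period.
Annualise by dividing by T: 0.0259135 / 1 = 0.025913 → 2.59%.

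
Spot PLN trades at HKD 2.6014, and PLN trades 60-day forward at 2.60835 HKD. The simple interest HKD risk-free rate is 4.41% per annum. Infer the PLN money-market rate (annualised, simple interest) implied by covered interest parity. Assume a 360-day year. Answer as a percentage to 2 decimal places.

2.80%

T = 60/360 years.
By CIP, F/S equals the HKD-to-PLN growth ratio: 2.60835/2.6014 = 1.0026716.
HKD growth factor: 1 + 0.0441×60/360 = 1.007350.
So the PLN growth factor = 1.0046659.
(1.0046659 − 1)/T = 0.027995, i.e. 2.80%.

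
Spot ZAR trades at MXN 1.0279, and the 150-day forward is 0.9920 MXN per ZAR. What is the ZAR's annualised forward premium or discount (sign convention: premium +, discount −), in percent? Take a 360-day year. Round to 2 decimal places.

T = 150/360 years.
Period premium: (0.9920 − 1.0279)/1.0279 = -0.0349256.
Per annum: -0.0349256 / (150/360) = -0.083821 = -8.38%.

-8.38%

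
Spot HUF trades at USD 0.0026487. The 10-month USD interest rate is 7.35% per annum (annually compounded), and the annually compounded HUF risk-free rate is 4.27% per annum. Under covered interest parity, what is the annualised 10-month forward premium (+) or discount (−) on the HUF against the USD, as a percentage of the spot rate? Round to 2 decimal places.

+2.95%

T = 10/12 years.
No-arbitrage forward: 0.0026487 × 1.0608852 / 1.0354588 = 0.0027137406 USD/HUF.
Annualised premium = (F − S)/S × (1/T) = (0.0027137406 − 0.0026487)/0.0026487 ÷ (10/12) = 2.95%.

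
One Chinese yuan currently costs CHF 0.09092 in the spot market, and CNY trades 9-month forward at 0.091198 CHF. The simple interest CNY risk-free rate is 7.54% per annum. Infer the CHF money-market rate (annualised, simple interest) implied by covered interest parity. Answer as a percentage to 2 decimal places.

T = 9/12 years.
F/S = 0.091198/0.09092 = 1.0030576 = (growth of CHF) / (growth of CNY).
The CNY side grows by 1 + 0.0754×9/12 = 1.056550.
That pins the CHF growth at 1.0597805.
(1.0597805 − 1)/T = 0.079707, i.e. 7.97%.

7.97%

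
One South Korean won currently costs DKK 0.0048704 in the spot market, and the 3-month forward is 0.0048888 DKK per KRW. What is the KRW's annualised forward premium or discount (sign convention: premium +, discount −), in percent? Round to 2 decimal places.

T = 3/12 years.
KRW trades forward at +0.37779% vs spot over the period.
×(1/T) gives 1.51% p.a.

+1.51%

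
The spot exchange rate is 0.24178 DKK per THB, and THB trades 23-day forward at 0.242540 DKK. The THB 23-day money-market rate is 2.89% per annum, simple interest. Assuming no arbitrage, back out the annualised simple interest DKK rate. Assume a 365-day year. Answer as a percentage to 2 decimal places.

7.89%

T = 23/365 years.
By CIP, F/S equals the DKK-to-THB growth ratio: 0.24254/0.24178 = 1.0031434.
The THB side grows by 1 + 0.0289×23/365 = 1.0018211.
So the DKK growth factor = 1.0049702.
r = (1.0049702 − 1)/(23/365) = 0.078875 → 7.89%.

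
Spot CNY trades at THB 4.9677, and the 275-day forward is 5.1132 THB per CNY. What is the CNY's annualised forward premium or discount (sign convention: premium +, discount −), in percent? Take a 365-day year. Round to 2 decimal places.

T = 275/365 years.
Period premium: (5.1132 − 4.9677)/4.9677 = 0.0292892.
Annualise by dividing by T: 0.0292892 / (275/365) = 0.038875 → 3.89%.

+3.89%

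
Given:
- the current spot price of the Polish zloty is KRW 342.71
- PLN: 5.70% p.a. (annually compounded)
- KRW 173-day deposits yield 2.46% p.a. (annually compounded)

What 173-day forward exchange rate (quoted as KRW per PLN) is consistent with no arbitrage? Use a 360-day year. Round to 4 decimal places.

T = 173/360 years.
KRW growth factor: (1 + 0.0246)^(173/360) = 1.011747063.
PLN accumulates by (1 + 0.0570)^(173/360) = 1.026997459.
So F = 342.71 × 1.011747063 / 1.026997459 = 337.620929 (KRW/PLN).

337.6209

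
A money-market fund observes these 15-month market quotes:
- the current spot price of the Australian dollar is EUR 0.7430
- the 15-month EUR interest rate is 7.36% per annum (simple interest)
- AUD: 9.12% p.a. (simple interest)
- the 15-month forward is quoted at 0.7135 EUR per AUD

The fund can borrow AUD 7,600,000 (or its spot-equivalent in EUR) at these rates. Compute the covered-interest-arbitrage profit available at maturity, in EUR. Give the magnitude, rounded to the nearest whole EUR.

T = 15/12 years.
Route A — deposit AUD, sell forward: 7,600,000 × 1.114000 × 0.7135 = EUR 6,040,776.40.
Route B — convert at spot, deposit EUR: 7,600,000 × 0.7430 × 1.092000 = EUR 6,166,305.60.
The quoted forward undervalues AUD, so borrow AUD, convert to EUR at spot, deposit the EUR at 7.36%, and buy AUD forward at 0.7135 to cover the loan.
The gap between the two covered legs is EUR 125,529.

EUR 125,529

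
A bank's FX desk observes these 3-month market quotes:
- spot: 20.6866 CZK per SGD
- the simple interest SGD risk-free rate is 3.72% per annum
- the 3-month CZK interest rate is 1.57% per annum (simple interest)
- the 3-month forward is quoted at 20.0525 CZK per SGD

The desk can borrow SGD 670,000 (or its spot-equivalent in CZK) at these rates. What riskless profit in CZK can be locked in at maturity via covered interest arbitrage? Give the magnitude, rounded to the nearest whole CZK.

T = 3/12 years.
Route A — deposit SGD, sell forward: 670,000 × 1.009300 × 20.0525 = CZK 13,560,122.13.
Route B — convert at spot, deposit CZK: 670,000 × 20.6866 × 1.003925 = CZK 13,914,422.59.
The quoted forward undervalues SGD, so borrow SGD, convert to CZK at spot, deposit the CZK at 1.57%, and buy SGD forward at 20.0525 to cover the loan.
Profit = 13,914,422.59 − 13,560,122.13 = CZK 354,300.

CZK 354,300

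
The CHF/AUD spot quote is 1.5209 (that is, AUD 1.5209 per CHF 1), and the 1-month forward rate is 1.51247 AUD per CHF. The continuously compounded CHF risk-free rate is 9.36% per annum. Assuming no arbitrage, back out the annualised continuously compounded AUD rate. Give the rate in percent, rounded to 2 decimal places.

T = 1/12 years.
By CIP, F/S equals the AUD-to-CHF growth ratio: 1.51247/1.5209 = 0.9944572.
The CHF side grows by e^(0.0936×1/12) = 1.0078305.
So the AUD growth factor = 1.0022443.
r = ln(1.0022443)/(1/12) = 0.026901 → 2.69%.

2.69%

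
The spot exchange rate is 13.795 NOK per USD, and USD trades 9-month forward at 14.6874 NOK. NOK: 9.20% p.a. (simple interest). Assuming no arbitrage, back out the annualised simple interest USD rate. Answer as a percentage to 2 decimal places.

T = 9/12 years.
CIP gives F = S · g_NOK/g_USD, so g_NOK/g_USD = 14.6874/13.795 = 1.0646901.
NOK growth factor: 1 + 0.0920×9/12 = 1.069000.
Hence g_USD = 1.004048.
(1.004048 − 1)/T = 0.005397, i.e. 0.54%.

0.54%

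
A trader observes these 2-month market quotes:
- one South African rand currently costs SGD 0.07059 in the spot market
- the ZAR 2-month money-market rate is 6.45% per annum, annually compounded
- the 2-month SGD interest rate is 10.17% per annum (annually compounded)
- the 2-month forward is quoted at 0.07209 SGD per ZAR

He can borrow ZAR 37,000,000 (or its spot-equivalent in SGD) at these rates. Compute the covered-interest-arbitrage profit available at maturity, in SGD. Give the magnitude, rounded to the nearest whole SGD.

SGD 40,929

T = 2/12 years.
Route A — deposit ZAR, sell forward: 37,000,000 × 1.010471986 × 0.07209 = SGD 2,695,262.24.
Route B — convert at spot, deposit SGD: 37,000,000 × 0.07059 × 1.016273399 = SGD 2,654,333.35.
The quoted forward overvalues ZAR, so borrow SGD, buy ZAR at spot, deposit the ZAR at 6.45%, and sell the proceeds forward at 0.07209.
Arbitrage profit = |2,695,262.24 − 2,654,333.35| = SGD 40,929.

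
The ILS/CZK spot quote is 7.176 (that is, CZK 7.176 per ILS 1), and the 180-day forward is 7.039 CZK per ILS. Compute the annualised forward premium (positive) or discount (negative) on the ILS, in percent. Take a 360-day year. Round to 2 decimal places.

T = 180/360 years.
(F − S)/S = (7.039 − 7.176)/7.176 = -0.0190914.
×(1/T) gives -3.82% p.a.

-3.82%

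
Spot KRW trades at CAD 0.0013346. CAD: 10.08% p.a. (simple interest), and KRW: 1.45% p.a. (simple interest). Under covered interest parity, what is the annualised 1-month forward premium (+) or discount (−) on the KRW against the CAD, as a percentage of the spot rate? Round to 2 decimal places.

+8.62%

T = 1/12 years.
CIP forward (CAD per KRW) = 0.0013346 × 1.008400/1.0012083 = 0.0013441865.
(F − S)/S ÷ T = (0.0013441865 − 0.0013346)/0.0013346/(1/12) = 0.086197 → 8.62%.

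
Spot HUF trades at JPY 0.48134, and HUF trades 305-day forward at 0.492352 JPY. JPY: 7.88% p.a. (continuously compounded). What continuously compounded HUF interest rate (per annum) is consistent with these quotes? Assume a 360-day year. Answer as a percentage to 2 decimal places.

T = 305/360 years.
CIP gives F = S · g_JPY/g_HUF, so g_JPY/g_HUF = 0.492352/0.48134 = 1.0228778.
The JPY side grows by e^(0.0788×305/360) = 1.0690401.
So the HUF growth factor = 1.0451298.
Take logs: ln 1.0451298 / (305/360) = 0.052101, so 5.21%.

5.21%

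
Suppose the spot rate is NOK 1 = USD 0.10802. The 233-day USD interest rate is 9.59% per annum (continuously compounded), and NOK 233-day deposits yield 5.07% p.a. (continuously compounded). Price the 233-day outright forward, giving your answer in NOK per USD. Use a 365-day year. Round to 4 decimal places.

T = 233/365 years.
USD growth factor: e^(0.0959×233/365) = 1.063131.
NOK accumulates by e^(0.0507×233/365) = 1.0328941.
So F = 0.10802 × 1.063131 / 1.0328941 = 0.1111822 (USD/NOK).
Quoted the other way: 1/0.1111822 = 8.9942 NOK per USD.

8.9942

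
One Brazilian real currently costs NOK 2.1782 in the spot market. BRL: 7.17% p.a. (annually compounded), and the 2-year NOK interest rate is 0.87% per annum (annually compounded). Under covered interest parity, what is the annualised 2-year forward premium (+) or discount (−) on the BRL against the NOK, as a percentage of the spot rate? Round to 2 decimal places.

T = 2 years.
No-arbitrage forward: 2.1782 × 1.0174757 / 1.1485409 = 1.9296357 NOK/BRL.
(F − S)/S ÷ T = (1.9296357 − 2.1782)/2.1782/2 = -0.057057 → -5.71%.

-5.71%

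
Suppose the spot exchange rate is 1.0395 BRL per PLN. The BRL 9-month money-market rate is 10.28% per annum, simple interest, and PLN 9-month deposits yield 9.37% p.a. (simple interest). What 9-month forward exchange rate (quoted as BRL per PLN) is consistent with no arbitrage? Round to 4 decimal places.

1.0461

T = 9/12 years.
BRL growth factor: 1 + 0.1028×9/12 = 1.077100.
Growth of 1 PLN over T: 1 + 0.0937×9/12 = 1.070275.
CIP: F = S · (grow BRL)/(grow PLN) = 1.0395 × 1.077100/1.070275 = 1.046129 BRL per PLN.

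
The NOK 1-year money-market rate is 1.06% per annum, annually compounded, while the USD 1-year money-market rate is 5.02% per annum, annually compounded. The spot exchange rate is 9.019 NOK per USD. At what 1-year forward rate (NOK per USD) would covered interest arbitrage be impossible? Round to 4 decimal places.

T = 1 year.
NOK accumulates by (1 + 0.0106)^1 = 1.010600.
USD growth factor: (1 + 0.0502)^1 = 1.050200.
CIP: F = S · (grow NOK)/(grow USD) = 9.019 × 1.010600/1.050200 = 8.678920 NOK per USD.

8.6789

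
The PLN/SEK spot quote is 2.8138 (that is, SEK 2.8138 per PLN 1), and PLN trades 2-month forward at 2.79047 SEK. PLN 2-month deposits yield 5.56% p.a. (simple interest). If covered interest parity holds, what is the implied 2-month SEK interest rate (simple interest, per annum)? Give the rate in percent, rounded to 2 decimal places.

T = 2/12 years.
By CIP, F/S equals the SEK-to-PLN growth ratio: 2.79047/2.8138 = 0.9917087.
PLN growth factor: 1 + 0.0556×2/12 = 1.0092667.
That pins the SEK growth at 1.0008986.
(1.0008986 − 1)/T = 0.005392, i.e. 0.54%.

0.54%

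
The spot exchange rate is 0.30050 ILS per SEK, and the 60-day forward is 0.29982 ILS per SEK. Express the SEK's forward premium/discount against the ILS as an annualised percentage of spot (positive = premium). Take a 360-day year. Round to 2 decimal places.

T = 60/360 years.
Period premium: (0.29982 − 0.3005)/0.3005 = -0.0022629.
Annualise by dividing by T: -0.0022629 / (60/360) = -0.013577 → -1.36%.

-1.36%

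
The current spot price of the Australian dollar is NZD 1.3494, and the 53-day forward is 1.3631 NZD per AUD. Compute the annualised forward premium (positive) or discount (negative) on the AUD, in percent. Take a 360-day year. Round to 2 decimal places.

T = 53/360 years.
AUD trades forward at +1.01527% vs spot over the period.
Annualise by dividing by T: 0.0101527 / (53/360) = 0.068962 → 6.90%.

+6.90%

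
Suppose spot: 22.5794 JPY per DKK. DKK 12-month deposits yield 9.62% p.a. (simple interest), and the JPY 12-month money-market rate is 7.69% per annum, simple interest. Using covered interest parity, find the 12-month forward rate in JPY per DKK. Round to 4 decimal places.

22.1819

T = 1 year.
JPY growth factor: 1 + 0.0769×1 = 1.076900.
DKK accumulates by 1 + 0.0962×1 = 1.096200.
Forward (JPY per DKK) = 22.5794 × 1.076900 / 1.096200 = 22.181861.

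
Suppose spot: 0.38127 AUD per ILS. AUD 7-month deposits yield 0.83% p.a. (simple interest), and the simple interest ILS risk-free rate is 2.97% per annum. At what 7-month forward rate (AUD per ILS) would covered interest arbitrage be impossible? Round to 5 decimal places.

T = 7/12 years.
Growth of 1 AUD over T: 1 + 0.0083×7/12 = 1.0048417.
ILS growth factor: 1 + 0.0297×7/12 = 1.017325.
Forward (AUD per ILS) = 0.38127 × 1.0048417 / 1.017325 = 0.3765915.

0.37659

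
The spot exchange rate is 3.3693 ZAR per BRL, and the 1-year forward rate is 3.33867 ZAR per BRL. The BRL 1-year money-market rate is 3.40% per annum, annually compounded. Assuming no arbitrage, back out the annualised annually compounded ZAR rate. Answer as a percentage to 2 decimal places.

T = 1 year.
F/S = 3.33867/3.3693 = 0.9909091 = (growth of ZAR) / (growth of BRL).
The BRL side grows by (1 + 0.0340)^1 = 1.034000.
So the ZAR growth factor = 1.024600.
Annualise: 1.024600^(1/1) − 1 = 0.024600 = 2.46%.

2.46%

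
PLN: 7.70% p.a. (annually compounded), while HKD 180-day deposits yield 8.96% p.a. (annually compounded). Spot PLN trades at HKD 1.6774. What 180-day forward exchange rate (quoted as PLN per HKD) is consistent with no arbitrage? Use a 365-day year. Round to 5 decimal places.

0.59275

T = 180/365 years.
HKD growth factor: (1 + 0.0896)^(180/365) = 1.0432257.
PLN growth factor: (1 + 0.0770)^(180/365) = 1.037259.
CIP: F = S · (grow HKD)/(grow PLN) = 1.6774 × 1.0432257/1.037259 = 1.687049 HKD per PLN.
Invert for PLN per HKD: 1 / 1.687049 = 0.59275.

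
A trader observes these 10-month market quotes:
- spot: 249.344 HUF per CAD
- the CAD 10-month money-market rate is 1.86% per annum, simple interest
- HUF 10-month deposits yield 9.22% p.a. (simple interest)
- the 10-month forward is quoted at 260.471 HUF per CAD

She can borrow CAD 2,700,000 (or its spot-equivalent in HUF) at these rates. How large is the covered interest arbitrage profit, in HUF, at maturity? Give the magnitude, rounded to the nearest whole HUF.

T = 10/12 years.
Keep in CAD, deliver into the forward: 2,700,000·1.015500·260.471 = HUF 714,172,411.35.
Swap to HUF now, deposit: 2,700,000·249.344·1.07683333333 = HUF 724,955,212.80.
The quoted forward undervalues CAD, so borrow CAD, convert to HUF at spot, deposit the HUF at 9.22%, and buy CAD forward at 260.471 to cover the loan.
Arbitrage profit = |714,172,411.35 − 724,955,212.80| = HUF 10,782,801.

HUF 10,782,801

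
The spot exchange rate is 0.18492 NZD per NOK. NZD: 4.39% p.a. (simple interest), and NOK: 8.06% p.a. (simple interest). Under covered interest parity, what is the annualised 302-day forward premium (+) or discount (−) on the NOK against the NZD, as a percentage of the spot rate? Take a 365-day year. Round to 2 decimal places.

T = 302/365 years.
No-arbitrage forward: 0.18492 × 1.0363227 / 1.0666882 = 0.17965587 NZD/NOK.
Annualised premium = (F − S)/S × (1/T) = (0.17965587 − 0.18492)/0.18492 ÷ (302/365) = -3.44%.

-3.44%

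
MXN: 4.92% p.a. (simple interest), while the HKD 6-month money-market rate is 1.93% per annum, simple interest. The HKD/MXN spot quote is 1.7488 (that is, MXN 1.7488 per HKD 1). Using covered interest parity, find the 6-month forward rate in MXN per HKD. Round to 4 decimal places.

1.7747

T = 6/12 years.
Growth of 1 MXN over T: 1 + 0.0492×6/12 = 1.024600.
HKD accumulates by 1 + 0.0193×6/12 = 1.009650.
Forward (MXN per HKD) = 1.7488 × 1.024600 / 1.009650 = 1.774695.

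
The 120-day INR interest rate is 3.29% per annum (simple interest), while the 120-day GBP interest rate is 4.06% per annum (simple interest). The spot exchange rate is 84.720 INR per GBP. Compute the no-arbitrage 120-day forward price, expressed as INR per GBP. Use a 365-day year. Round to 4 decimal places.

T = 120/365 years.
INR growth factor: 1 + 0.0329×120/365 = 1.01081644.
Growth of 1 GBP over T: 1 + 0.0406×120/365 = 1.01334795.
CIP: F = S · (grow INR)/(grow GBP) = 84.72 × 1.01081644/1.01334795 = 84.508355 INR per GBP.

84.5084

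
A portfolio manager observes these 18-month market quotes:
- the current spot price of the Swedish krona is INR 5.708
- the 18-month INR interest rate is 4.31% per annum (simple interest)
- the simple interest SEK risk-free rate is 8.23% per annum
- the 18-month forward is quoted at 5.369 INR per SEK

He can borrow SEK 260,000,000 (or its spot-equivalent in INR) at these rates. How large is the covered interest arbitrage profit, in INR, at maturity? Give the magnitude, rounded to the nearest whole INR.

T = 18/12 years.
Route A — deposit SEK, sell forward: 260,000,000 × 1.123450 × 5.369 = INR 1,568,268,793.00.
Route B — convert at spot, deposit INR: 260,000,000 × 5.708 × 1.064650 = INR 1,580,025,772.00.
The quoted forward undervalues SEK, so borrow SEK, convert to INR at spot, deposit the INR at 4.31%, and buy SEK forward at 5.369 to cover the loan.
Arbitrage profit = |1,568,268,793.00 − 1,580,025,772.00| = INR 11,756,979.

INR 11,756,979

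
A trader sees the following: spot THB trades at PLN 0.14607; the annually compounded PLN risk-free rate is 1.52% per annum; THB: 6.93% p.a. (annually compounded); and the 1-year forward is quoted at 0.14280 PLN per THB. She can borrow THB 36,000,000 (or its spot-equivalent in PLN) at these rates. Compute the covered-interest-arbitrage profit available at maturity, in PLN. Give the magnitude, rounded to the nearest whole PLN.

T = 1 year.
Keep in THB, deliver into the forward: 36,000,000·1.069300·0.14280 = PLN 5,497,057.44.
Swap to PLN now, deposit: 36,000,000·0.14607·1.015200 = PLN 5,338,449.50.
The quoted forward overvalues THB, so borrow PLN, buy THB at spot, deposit the THB at 6.93%, and sell the proceeds forward at 0.14280.
Arbitrage profit = |5,497,057.44 − 5,338,449.50| = PLN 158,608.

PLN 158,608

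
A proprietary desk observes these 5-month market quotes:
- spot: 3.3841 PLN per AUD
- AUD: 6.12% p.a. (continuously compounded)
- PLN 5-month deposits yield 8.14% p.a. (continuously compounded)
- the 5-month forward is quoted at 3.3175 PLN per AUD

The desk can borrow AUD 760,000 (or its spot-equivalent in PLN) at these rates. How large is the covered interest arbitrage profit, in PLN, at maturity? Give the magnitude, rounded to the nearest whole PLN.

PLN 74,223

T = 5/12 years.
Invest the AUD and cover forward: 760,000 × 1.025827906 × 3.3175 = PLN 2,586,419.90.
Convert at spot and invest in PLN: 760,000 × 3.3841 × 1.034498395 = PLN 2,660,642.97.
The quoted forward undervalues AUD, so borrow AUD, convert to PLN at spot, deposit the PLN at 8.14%, and buy AUD forward at 3.3175 to cover the loan.
Profit = 2,660,642.97 − 2,586,419.90 = PLN 74,223.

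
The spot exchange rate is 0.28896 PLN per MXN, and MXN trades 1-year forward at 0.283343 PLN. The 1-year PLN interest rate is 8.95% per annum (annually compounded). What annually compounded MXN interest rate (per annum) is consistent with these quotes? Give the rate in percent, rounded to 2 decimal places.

11.11%

T = 1 year.
By CIP, F/S equals the PLN-to-MXN growth ratio: 0.283343/0.28896 = 0.9805613.
The PLN side grows by (1 + 0.0895)^1 = 1.089500.
That pins the MXN growth at 1.1110983.
r = 1.1110983^(1/1) − 1 = 0.111098 → 11.11%.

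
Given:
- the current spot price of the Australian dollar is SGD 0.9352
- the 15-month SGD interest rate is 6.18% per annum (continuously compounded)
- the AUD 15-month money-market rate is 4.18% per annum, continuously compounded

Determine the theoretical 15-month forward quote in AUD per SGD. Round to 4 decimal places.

1.0429

T = 15/12 years.
SGD growth factor: e^(0.0618×15/12) = 1.0803121.
AUD growth factor: e^(0.0418×15/12) = 1.0536391.
CIP: F = S · (grow SGD)/(grow AUD) = 0.9352 × 1.0803121/1.0536391 = 0.9588747 SGD per AUD.
Invert for AUD per SGD: 1 / 0.9588747 = 1.0429.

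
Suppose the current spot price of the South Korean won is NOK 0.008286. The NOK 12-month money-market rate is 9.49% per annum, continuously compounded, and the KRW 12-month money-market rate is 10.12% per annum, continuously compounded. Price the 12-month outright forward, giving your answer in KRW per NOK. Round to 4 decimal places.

121.4482

T = 1 year.
NOK growth factor: e^(0.0949×1) = 1.099548895.
KRW accumulates by e^(0.1012×1) = 1.106497919.
Forward (NOK per KRW) = 0.008286 × 1.099548895 / 1.106497919 = 0.00823396229.
Quoted the other way: 1/0.00823396229 = 121.4482 KRW per NOK.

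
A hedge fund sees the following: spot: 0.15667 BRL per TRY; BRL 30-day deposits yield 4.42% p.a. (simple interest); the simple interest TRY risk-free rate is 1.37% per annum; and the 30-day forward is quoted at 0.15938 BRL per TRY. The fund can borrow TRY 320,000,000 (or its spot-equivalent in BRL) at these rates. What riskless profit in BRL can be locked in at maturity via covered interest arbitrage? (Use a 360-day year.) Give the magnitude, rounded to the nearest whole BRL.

BRL 740,765

T = 30/360 years.
Keep in TRY, deliver into the forward: 320,000,000·1.0011416667·0.15938 = BRL 51,059,826.83.
Swap to BRL now, deposit: 320,000,000·0.15667·1.0036833333 = BRL 50,319,061.70.
The quoted forward overvalues TRY, so borrow BRL, buy TRY at spot, deposit the TRY at 1.37%, and sell the proceeds forward at 0.15938.
The gap between the two covered legs is BRL 740,765.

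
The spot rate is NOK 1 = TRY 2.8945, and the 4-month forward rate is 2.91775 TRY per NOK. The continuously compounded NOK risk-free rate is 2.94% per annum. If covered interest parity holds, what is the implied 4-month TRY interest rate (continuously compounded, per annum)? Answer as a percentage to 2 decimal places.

T = 4/12 years.
CIP gives F = S · g_TRY/g_NOK, so g_TRY/g_NOK = 2.91775/2.8945 = 1.0080325.
The NOK side grows by e^(0.0294×4/12) = 1.0098482.
That pins the TRY growth at 1.0179598.
r = ln(1.0179598)/(4/12) = 0.053401 → 5.34%.

5.34%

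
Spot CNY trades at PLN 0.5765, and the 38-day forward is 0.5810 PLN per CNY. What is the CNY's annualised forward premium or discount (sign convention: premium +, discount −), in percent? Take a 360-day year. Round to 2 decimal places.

+7.39%

T = 38/360 years.
(F − S)/S = (0.5810 − 0.5765)/0.5765 = 0.0078057.
Annualise by dividing by T: 0.0078057 / (38/360) = 0.073949 → 7.39%.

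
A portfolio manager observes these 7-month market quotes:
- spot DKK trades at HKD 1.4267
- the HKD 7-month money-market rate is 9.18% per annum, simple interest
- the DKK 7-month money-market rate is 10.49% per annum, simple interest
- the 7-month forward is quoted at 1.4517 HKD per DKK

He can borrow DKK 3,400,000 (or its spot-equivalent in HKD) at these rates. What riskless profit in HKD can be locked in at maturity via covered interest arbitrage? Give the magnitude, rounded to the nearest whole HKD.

HKD 127,269

T = 7/12 years.
Invest the DKK and cover forward: 3,400,000 × 1.061191667 × 1.4517 = HKD 5,237,808.61.
Convert at spot and invest in HKD: 3,400,000 × 1.4267 × 1.053550 = HKD 5,110,539.27.
The quoted forward overvalues DKK, so borrow HKD, buy DKK at spot, deposit the DKK at 10.49%, and sell the proceeds forward at 1.4517.
Profit = 5,237,808.61 − 5,110,539.27 = HKD 127,269.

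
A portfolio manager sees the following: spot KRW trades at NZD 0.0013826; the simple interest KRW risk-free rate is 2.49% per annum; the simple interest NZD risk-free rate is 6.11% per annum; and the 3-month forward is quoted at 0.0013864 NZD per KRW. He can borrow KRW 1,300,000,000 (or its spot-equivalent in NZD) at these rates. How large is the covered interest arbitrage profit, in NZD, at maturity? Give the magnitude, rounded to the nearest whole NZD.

NZD 11,296

T = 3/12 years.
Route A — deposit KRW, sell forward: 1,300,000,000 × 1.006225 × 0.0013864 = NZD 1,813,539.44.
Route B — convert at spot, deposit NZD: 1,300,000,000 × 0.0013826 × 1.015275 = NZD 1,824,834.98.
The quoted forward undervalues KRW, so borrow KRW, convert to NZD at spot, deposit the NZD at 6.11%, and buy KRW forward at 0.0013864 to cover the loan.
Profit = 1,824,834.98 − 1,813,539.44 = NZD 11,296.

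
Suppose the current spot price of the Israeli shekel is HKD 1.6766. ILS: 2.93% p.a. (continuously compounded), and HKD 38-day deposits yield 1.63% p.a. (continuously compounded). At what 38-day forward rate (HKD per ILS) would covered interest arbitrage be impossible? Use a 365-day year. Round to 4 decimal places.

T = 38/365 years.
HKD growth factor: e^(0.0163×38/365) = 1.0016984.
ILS growth factor: e^(0.0293×38/365) = 1.0030551.
So F = 1.6766 × 1.0016984 / 1.0030551 = 1.674332 (HKD/ILS).

1.6743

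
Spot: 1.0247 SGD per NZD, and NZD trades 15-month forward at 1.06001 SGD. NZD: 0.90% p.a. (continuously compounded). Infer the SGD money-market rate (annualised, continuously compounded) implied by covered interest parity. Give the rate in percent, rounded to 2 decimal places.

3.61%

T = 15/12 years.
F/S = 1.06001/1.0247 = 1.0344589 = (growth of SGD) / (growth of NZD).
NZD growth factor: e^(0.0090×15/12) = 1.0113135.
That pins the SGD growth at 1.0461623.
Take logs: ln 1.0461623 / (15/12) = 0.036103, so 3.61%.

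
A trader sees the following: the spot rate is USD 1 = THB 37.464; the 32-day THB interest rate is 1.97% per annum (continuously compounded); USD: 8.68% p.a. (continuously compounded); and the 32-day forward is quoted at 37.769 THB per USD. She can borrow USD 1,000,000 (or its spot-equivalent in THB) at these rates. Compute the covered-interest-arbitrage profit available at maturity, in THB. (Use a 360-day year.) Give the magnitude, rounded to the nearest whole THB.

T = 32/360 years.
Invest the USD and cover forward: 1,000,000 × 1.0077453972 × 37.769 = THB 38,061,535.91.
Convert at spot and invest in THB: 1,000,000 × 37.464 × 1.0017526452 = THB 37,529,661.10.
The quoted forward overvalues USD, so borrow THB, buy USD at spot, deposit the USD at 8.68%, and sell the proceeds forward at 37.769.
The gap between the two covered legs is THB 531,875.

THB 531,875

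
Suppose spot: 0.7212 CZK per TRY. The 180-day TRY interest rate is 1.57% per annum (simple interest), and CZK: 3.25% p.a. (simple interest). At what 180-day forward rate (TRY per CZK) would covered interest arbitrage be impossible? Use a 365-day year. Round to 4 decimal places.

1.3753

T = 180/365 years.
CZK accumulates by 1 + 0.0325×180/365 = 1.0160274.
TRY accumulates by 1 + 0.0157×180/365 = 1.0077425.
Forward (CZK per TRY) = 0.7212 × 1.0160274 / 1.0077425 = 0.7271292.
Quoted the other way: 1/0.7271292 = 1.3753 TRY per CZK.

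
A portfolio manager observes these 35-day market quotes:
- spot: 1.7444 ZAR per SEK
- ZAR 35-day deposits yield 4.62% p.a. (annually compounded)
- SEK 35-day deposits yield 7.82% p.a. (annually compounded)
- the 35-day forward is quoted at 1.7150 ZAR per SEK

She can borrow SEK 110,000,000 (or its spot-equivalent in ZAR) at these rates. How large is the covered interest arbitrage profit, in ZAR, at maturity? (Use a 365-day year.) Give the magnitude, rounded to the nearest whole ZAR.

T = 35/365 years.
Invest the SEK and cover forward: 110,000,000 × 1.00724600132 × 1.7150 = ZAR 190,016,958.15.
Convert at spot and invest in ZAR: 110,000,000 × 1.7444 × 1.00434023912 = ZAR 192,716,822.44.
The quoted forward undervalues SEK, so borrow SEK, convert to ZAR at spot, deposit the ZAR at 4.62%, and buy SEK forward at 1.7150 to cover the loan.
The gap between the two covered legs is ZAR 2,699,864.

ZAR 2,699,864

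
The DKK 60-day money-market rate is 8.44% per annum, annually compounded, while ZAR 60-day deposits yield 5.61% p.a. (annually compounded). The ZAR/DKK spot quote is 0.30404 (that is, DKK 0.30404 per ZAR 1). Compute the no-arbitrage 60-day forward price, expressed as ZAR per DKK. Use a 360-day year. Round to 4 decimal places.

3.2746

T = 60/360 years.
DKK accumulates by (1 + 0.0844)^(60/360) = 1.0135961.
Growth of 1 ZAR over T: (1 + 0.0561)^(60/360) = 1.0091387.
CIP: F = S · (grow DKK)/(grow ZAR) = 0.30404 × 1.0135961/1.0091387 = 0.3053830 DKK per ZAR.
Quoted the other way: 1/0.3053830 = 3.2746 ZAR per DKK.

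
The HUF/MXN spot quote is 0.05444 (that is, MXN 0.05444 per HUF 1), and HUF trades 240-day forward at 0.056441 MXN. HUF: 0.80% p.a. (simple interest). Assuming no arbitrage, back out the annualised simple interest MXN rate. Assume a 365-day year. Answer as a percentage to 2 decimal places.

6.42%

T = 240/365 years.
CIP gives F = S · g_MXN/g_HUF, so g_MXN/g_HUF = 0.056441/0.05444 = 1.0367561.
HUF growth factor: 1 + 0.0080×240/365 = 1.0052603.
Hence g_MXN = 1.0422097.
r = (1.0422097 − 1)/(240/365) = 0.064194 → 6.42%.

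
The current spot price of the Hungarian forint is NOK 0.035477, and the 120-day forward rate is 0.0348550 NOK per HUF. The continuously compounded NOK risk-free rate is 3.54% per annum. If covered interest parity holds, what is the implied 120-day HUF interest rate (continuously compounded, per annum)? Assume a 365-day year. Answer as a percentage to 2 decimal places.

T = 120/365 years.
CIP gives F = S · g_NOK/g_HUF, so g_NOK/g_HUF = 0.034855/0.035477 = 0.9824675.
NOK growth factor: e^(0.0354×120/365) = 1.0117063.
That pins the HUF growth at 1.0297606.
Take logs: ln 1.0297606 / (120/365) = 0.089201, so 8.92%.

8.92%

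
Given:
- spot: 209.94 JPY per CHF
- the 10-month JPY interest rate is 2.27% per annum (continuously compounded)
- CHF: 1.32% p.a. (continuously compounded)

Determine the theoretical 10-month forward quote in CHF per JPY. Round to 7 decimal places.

T = 10/12 years.
Growth of 1 JPY over T: e^(0.0227×10/12) = 1.0190967.
CHF accumulates by e^(0.0132×10/12) = 1.0110607.
So F = 209.94 × 1.0190967 / 1.0110607 = 211.6086 (JPY/CHF).
Invert for CHF per JPY: 1 / 211.6086 = 0.0047257.

0.0047257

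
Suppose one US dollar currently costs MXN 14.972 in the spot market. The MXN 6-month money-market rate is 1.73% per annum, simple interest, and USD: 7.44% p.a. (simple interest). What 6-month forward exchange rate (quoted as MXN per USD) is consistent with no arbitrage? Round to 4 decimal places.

14.5599

T = 6/12 years.
MXN growth factor: 1 + 0.0173×6/12 = 1.008650.
USD accumulates by 1 + 0.0744×6/12 = 1.037200.
CIP: F = S · (grow MXN)/(grow USD) = 14.972 × 1.008650/1.037200 = 14.559880 MXN per USD.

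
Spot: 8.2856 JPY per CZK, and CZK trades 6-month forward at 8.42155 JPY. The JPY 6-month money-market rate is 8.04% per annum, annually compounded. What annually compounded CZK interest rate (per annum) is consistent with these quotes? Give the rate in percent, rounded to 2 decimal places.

T = 6/12 years.
By CIP, F/S equals the JPY-to-CZK growth ratio: 8.42155/8.2856 = 1.0164080.
JPY growth factor: (1 + 0.0804)^(6/12) = 1.0394229.
That pins the CZK growth at 1.0226434.
Annualise: 1.0226434^(12/6) − 1 = 0.045800 = 4.58%.

4.58%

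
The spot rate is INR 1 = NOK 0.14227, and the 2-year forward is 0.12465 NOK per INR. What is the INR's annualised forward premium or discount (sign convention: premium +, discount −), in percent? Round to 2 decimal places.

-6.19%

T = 2 years.
Period premium: (0.12465 − 0.14227)/0.14227 = -0.1238490.
Per annum: -0.1238490 / 2 = -0.061925 = -6.19%.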